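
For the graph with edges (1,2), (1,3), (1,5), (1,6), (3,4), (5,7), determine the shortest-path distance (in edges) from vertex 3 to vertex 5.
2 (path: 3 -> 1 -> 5, 2 edges)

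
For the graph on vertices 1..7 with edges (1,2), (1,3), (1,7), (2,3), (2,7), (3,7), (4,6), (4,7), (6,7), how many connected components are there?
2 (components: {1, 2, 3, 4, 6, 7}, {5})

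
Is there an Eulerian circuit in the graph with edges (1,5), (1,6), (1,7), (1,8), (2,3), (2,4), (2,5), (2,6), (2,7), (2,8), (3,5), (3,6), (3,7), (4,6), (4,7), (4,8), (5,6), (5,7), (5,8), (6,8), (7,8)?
Yes (the graph is connected and all 8 vertices have even degree)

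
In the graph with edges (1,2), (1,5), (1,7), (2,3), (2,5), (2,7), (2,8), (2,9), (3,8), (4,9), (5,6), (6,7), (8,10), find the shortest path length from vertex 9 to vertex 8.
2 (path: 9 -> 2 -> 8, 2 edges)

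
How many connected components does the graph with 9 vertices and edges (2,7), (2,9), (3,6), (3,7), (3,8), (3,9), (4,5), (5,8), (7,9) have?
2 (components: {1}, {2, 3, 4, 5, 6, 7, 8, 9})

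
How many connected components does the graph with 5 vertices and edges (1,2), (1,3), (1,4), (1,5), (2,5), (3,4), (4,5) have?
1 (components: {1, 2, 3, 4, 5})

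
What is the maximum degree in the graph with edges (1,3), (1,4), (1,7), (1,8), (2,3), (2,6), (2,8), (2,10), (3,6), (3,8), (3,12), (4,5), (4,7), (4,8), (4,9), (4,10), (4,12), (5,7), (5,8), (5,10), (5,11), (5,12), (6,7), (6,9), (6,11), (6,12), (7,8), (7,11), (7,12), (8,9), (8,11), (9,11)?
8 (attained at vertex 8)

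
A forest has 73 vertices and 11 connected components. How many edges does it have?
62 (Each of the 11 component trees on V_i vertices has V_i - 1 edges; summing gives V - C = 73 - 11 = 62)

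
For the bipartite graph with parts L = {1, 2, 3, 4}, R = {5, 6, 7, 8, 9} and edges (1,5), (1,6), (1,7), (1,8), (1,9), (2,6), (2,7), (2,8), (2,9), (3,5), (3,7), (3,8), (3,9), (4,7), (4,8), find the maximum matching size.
4 (matching: (1,9), (2,6), (3,7), (4,8); upper bound min(|L|,|R|) = min(4,5) = 4)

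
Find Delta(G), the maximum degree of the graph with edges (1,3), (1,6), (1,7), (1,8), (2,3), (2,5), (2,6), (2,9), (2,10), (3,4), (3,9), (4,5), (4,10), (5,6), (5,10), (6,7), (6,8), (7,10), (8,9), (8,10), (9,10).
6 (attained at vertex 10)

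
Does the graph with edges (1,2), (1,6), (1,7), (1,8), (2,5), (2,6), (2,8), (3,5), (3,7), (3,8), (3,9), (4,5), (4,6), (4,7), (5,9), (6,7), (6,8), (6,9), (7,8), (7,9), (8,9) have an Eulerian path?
Yes (the graph is connected and exactly 2 vertices have odd degree: {4, 9}; any Eulerian path must start and end at those)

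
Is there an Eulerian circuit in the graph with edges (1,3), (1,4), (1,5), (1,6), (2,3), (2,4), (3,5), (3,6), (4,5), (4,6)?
No (2 vertices have odd degree: {5, 6}; Eulerian circuit requires 0)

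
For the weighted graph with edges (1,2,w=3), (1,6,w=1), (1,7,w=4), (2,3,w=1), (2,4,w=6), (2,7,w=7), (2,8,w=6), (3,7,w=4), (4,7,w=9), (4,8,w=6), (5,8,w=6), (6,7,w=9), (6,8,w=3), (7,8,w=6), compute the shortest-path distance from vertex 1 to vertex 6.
1 (path: 1 -> 6; weights 1 = 1)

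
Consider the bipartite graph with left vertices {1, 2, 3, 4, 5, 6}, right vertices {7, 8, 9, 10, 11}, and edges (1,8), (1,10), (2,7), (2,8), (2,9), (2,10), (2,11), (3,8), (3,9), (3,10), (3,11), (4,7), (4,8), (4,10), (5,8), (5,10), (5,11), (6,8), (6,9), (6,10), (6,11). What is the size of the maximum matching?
5 (matching: (1,10), (2,11), (3,9), (4,7), (5,8); upper bound min(|L|,|R|) = min(6,5) = 5)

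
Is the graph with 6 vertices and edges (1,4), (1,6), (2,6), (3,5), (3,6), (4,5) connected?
Yes (BFS from 1 visits [1, 4, 6, 5, 2, 3] — all 6 vertices reached)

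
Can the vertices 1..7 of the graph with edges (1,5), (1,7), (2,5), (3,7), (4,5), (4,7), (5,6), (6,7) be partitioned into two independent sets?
Yes. Partition: {1, 2, 3, 4, 6}, {5, 7}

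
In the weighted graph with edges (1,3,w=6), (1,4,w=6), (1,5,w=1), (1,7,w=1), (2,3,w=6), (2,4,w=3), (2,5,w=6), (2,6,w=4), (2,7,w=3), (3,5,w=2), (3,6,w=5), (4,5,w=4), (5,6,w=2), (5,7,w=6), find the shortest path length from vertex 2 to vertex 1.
4 (path: 2 -> 7 -> 1; weights 3 + 1 = 4)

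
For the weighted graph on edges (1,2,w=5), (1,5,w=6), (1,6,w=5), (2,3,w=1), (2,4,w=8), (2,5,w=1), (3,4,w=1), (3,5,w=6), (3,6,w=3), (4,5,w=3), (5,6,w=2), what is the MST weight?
10 (MST edges: (1,6,w=5), (2,3,w=1), (2,5,w=1), (3,4,w=1), (5,6,w=2); sum of weights 5 + 1 + 1 + 1 + 2 = 10)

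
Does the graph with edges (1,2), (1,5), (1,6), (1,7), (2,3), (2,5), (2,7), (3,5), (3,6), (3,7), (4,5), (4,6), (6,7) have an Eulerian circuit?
Yes (the graph is connected and all 7 vertices have even degree)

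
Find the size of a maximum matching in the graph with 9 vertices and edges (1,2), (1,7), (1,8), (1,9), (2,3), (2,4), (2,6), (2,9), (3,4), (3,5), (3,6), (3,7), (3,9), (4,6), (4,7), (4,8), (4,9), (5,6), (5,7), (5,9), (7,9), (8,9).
4 (matching: (1,7), (3,6), (4,8), (5,9); upper bound floor(n/2) = floor(9/2) = 4)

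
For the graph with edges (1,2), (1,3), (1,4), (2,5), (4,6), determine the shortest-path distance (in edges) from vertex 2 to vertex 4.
2 (path: 2 -> 1 -> 4, 2 edges)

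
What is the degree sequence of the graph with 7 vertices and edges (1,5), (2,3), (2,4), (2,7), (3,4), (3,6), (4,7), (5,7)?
[3, 3, 3, 3, 2, 1, 1] (degrees: deg(1)=1, deg(2)=3, deg(3)=3, deg(4)=3, deg(5)=2, deg(6)=1, deg(7)=3)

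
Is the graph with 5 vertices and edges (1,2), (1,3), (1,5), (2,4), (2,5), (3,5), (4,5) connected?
Yes (BFS from 1 visits [1, 2, 3, 5, 4] — all 5 vertices reached)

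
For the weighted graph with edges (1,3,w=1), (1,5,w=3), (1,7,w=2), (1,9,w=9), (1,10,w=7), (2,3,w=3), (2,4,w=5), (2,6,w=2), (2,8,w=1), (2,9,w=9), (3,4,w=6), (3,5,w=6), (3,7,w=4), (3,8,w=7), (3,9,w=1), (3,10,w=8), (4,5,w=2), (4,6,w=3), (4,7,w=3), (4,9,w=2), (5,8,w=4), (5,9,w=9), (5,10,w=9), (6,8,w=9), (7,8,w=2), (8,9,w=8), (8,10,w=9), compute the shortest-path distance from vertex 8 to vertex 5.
4 (path: 8 -> 5; weights 4 = 4)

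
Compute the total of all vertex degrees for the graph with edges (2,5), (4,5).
4 (handshake: sum of degrees = 2|E| = 2 x 2 = 4)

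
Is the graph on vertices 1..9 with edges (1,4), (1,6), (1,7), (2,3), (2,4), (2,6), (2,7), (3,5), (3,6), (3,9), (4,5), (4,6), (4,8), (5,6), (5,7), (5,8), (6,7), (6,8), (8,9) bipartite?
No (odd cycle of length 3: 6 -> 1 -> 4 -> 6)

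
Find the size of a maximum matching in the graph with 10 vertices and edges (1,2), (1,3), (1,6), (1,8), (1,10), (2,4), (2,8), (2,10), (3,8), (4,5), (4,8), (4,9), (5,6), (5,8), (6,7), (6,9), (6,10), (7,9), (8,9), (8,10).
5 (matching: (1,3), (2,10), (4,9), (5,8), (6,7); upper bound floor(n/2) = floor(10/2) = 5)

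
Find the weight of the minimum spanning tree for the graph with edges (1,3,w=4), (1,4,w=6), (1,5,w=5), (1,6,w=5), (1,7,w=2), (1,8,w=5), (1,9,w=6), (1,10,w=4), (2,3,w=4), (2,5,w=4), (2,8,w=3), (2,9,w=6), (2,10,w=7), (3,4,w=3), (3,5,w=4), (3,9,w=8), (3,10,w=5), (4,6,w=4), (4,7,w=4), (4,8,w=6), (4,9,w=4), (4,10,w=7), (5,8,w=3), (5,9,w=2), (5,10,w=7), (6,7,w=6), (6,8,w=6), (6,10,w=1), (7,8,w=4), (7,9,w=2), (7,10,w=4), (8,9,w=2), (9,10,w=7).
23 (MST edges: (1,3,w=4), (1,7,w=2), (1,10,w=4), (2,8,w=3), (3,4,w=3), (5,9,w=2), (6,10,w=1), (7,9,w=2), (8,9,w=2); sum of weights 4 + 2 + 4 + 3 + 3 + 2 + 1 + 2 + 2 = 23)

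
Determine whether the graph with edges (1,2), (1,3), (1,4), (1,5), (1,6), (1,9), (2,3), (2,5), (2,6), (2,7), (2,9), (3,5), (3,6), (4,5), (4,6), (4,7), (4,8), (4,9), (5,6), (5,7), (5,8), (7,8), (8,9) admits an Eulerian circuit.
No (2 vertices have odd degree: {5, 6}; Eulerian circuit requires 0)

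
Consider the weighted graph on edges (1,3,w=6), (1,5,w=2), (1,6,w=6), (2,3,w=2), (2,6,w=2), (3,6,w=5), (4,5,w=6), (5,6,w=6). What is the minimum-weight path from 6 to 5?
6 (path: 6 -> 5; weights 6 = 6)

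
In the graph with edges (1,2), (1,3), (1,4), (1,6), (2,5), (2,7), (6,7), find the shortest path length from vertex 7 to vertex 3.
3 (path: 7 -> 2 -> 1 -> 3, 3 edges)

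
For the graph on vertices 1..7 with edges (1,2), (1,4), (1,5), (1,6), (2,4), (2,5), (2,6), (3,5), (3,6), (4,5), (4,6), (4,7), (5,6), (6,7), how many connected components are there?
1 (components: {1, 2, 3, 4, 5, 6, 7})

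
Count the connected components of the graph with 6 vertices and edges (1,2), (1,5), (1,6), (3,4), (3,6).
1 (components: {1, 2, 3, 4, 5, 6})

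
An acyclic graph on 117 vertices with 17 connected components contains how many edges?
100 (Each of the 17 component trees on V_i vertices has V_i - 1 edges; summing gives V - C = 117 - 17 = 100)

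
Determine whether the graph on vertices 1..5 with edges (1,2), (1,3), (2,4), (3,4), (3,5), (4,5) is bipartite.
No (odd cycle of length 5: 4 -> 2 -> 1 -> 3 -> 5 -> 4)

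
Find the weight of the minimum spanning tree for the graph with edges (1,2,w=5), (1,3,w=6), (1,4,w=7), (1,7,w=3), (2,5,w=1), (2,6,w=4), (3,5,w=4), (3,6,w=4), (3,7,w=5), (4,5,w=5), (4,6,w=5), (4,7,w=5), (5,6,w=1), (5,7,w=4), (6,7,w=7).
18 (MST edges: (1,7,w=3), (2,5,w=1), (3,6,w=4), (4,6,w=5), (5,6,w=1), (5,7,w=4); sum of weights 3 + 1 + 4 + 5 + 1 + 4 = 18)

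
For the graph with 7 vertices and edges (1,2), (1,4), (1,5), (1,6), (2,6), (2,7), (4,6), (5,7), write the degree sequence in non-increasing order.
[4, 3, 3, 2, 2, 2, 0] (degrees: deg(1)=4, deg(2)=3, deg(3)=0, deg(4)=2, deg(5)=2, deg(6)=3, deg(7)=2)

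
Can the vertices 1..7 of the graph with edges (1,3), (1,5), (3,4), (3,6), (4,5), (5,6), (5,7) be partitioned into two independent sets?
Yes. Partition: {1, 2, 4, 6, 7}, {3, 5}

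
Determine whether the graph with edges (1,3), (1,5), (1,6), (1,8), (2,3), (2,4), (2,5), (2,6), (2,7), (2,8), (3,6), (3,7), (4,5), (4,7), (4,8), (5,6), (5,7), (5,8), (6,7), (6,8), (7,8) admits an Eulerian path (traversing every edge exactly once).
Yes — and in fact it has an Eulerian circuit (the graph is connected and all 8 vertices have even degree)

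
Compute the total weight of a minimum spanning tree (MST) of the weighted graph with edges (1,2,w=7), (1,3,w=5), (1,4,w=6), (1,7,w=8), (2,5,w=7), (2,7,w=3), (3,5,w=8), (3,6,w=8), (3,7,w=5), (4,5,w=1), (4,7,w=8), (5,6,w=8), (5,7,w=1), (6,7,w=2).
17 (MST edges: (1,3,w=5), (2,7,w=3), (3,7,w=5), (4,5,w=1), (5,7,w=1), (6,7,w=2); sum of weights 5 + 3 + 5 + 1 + 1 + 2 = 17)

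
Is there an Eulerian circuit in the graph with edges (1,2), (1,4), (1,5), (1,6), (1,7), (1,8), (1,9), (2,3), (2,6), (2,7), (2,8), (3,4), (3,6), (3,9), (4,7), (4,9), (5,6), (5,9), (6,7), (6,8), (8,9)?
No (4 vertices have odd degree: {1, 2, 5, 9}; Eulerian circuit requires 0)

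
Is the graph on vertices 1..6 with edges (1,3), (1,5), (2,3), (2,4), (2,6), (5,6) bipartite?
No (odd cycle of length 5: 2 -> 3 -> 1 -> 5 -> 6 -> 2)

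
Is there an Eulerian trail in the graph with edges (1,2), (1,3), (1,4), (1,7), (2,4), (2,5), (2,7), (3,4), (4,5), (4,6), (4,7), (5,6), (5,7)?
Yes — and in fact it has an Eulerian circuit (the graph is connected and all 7 vertices have even degree)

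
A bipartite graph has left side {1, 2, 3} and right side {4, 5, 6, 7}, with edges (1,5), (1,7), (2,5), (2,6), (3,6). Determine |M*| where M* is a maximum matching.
3 (matching: (1,7), (2,5), (3,6); upper bound min(|L|,|R|) = min(3,4) = 3)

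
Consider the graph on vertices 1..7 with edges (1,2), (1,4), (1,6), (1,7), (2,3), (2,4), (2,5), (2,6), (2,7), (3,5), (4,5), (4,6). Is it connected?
Yes (BFS from 1 visits [1, 2, 4, 6, 7, 3, 5] — all 7 vertices reached)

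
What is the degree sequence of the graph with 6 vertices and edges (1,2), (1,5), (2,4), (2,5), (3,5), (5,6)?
[4, 3, 2, 1, 1, 1] (degrees: deg(1)=2, deg(2)=3, deg(3)=1, deg(4)=1, deg(5)=4, deg(6)=1)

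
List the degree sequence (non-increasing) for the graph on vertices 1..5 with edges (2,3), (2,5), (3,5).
[2, 2, 2, 0, 0] (degrees: deg(1)=0, deg(2)=2, deg(3)=2, deg(4)=0, deg(5)=2)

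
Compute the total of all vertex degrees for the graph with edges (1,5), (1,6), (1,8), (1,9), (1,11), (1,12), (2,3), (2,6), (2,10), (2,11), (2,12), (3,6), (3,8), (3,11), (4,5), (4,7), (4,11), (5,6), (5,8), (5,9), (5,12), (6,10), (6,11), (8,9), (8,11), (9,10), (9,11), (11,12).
56 (handshake: sum of degrees = 2|E| = 2 x 28 = 56)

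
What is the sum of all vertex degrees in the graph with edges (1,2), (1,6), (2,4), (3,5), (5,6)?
10 (handshake: sum of degrees = 2|E| = 2 x 5 = 10)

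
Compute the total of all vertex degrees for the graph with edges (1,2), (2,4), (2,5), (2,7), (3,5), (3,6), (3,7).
14 (handshake: sum of degrees = 2|E| = 2 x 7 = 14)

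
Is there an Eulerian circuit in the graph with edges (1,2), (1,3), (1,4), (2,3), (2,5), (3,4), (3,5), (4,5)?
No (4 vertices have odd degree: {1, 2, 4, 5}; Eulerian circuit requires 0)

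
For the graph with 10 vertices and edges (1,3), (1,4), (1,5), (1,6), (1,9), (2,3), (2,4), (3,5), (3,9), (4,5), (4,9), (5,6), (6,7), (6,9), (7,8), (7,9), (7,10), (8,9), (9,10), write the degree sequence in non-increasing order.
[7, 5, 4, 4, 4, 4, 4, 2, 2, 2] (degrees: deg(1)=5, deg(2)=2, deg(3)=4, deg(4)=4, deg(5)=4, deg(6)=4, deg(7)=4, deg(8)=2, deg(9)=7, deg(10)=2)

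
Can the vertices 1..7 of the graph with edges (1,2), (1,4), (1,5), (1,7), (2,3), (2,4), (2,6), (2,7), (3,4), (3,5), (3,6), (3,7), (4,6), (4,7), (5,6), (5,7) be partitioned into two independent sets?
No (odd cycle of length 3: 7 -> 1 -> 5 -> 7)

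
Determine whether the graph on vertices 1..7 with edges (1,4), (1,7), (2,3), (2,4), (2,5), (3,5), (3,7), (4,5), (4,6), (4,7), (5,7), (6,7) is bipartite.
No (odd cycle of length 3: 4 -> 1 -> 7 -> 4)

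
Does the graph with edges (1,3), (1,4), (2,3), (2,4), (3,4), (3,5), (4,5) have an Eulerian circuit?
Yes (the graph is connected and all 5 vertices have even degree)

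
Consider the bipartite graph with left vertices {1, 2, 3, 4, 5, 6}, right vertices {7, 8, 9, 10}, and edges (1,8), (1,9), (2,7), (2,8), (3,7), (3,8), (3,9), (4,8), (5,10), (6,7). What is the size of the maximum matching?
4 (matching: (1,9), (2,8), (3,7), (5,10); upper bound min(|L|,|R|) = min(6,4) = 4)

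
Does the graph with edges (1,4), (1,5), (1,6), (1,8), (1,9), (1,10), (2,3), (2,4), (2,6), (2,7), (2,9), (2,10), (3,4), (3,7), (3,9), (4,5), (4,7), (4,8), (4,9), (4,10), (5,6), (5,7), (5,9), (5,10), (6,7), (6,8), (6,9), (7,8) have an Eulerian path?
Yes — and in fact it has an Eulerian circuit (the graph is connected and all 10 vertices have even degree)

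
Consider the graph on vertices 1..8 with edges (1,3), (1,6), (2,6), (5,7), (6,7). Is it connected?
No, it has 3 components: {1, 2, 3, 5, 6, 7}, {4}, {8}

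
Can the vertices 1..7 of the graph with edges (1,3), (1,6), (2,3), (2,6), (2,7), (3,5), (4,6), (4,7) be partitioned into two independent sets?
Yes. Partition: {1, 2, 4, 5}, {3, 6, 7}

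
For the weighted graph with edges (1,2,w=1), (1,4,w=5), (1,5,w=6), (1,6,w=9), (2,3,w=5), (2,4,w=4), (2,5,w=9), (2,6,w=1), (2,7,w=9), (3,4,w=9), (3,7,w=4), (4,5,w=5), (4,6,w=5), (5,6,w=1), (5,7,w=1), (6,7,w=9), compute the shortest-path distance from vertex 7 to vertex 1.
4 (path: 7 -> 5 -> 6 -> 2 -> 1; weights 1 + 1 + 1 + 1 = 4)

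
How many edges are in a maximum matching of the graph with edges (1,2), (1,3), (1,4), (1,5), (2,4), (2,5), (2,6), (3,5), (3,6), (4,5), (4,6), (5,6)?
3 (matching: (1,4), (2,5), (3,6); upper bound floor(n/2) = floor(6/2) = 3)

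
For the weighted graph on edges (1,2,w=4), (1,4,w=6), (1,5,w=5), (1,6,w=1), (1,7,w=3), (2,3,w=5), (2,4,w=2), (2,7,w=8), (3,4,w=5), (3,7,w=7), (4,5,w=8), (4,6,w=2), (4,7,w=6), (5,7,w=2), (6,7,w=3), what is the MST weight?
15 (MST edges: (1,6,w=1), (1,7,w=3), (2,3,w=5), (2,4,w=2), (4,6,w=2), (5,7,w=2); sum of weights 1 + 3 + 5 + 2 + 2 + 2 = 15)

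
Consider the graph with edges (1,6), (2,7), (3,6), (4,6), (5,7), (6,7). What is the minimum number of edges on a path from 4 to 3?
2 (path: 4 -> 6 -> 3, 2 edges)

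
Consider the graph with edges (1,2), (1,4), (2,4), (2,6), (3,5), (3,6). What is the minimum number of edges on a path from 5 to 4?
4 (path: 5 -> 3 -> 6 -> 2 -> 4, 4 edges)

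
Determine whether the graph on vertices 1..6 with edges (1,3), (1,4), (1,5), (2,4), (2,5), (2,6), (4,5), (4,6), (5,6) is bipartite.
No (odd cycle of length 3: 4 -> 1 -> 5 -> 4)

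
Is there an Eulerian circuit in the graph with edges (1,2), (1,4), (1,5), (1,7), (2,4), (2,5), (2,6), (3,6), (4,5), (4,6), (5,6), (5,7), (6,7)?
No (4 vertices have odd degree: {3, 5, 6, 7}; Eulerian circuit requires 0)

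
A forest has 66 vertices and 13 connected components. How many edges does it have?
53 (Each of the 13 component trees on V_i vertices has V_i - 1 edges; summing gives V - C = 66 - 13 = 53)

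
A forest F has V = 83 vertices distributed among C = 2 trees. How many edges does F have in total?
81 (Each of the 2 component trees on V_i vertices has V_i - 1 edges; summing gives V - C = 83 - 2 = 81)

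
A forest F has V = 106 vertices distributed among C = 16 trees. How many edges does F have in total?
90 (Each of the 16 component trees on V_i vertices has V_i - 1 edges; summing gives V - C = 106 - 16 = 90)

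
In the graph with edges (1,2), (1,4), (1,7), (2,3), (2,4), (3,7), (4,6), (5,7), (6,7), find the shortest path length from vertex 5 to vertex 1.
2 (path: 5 -> 7 -> 1, 2 edges)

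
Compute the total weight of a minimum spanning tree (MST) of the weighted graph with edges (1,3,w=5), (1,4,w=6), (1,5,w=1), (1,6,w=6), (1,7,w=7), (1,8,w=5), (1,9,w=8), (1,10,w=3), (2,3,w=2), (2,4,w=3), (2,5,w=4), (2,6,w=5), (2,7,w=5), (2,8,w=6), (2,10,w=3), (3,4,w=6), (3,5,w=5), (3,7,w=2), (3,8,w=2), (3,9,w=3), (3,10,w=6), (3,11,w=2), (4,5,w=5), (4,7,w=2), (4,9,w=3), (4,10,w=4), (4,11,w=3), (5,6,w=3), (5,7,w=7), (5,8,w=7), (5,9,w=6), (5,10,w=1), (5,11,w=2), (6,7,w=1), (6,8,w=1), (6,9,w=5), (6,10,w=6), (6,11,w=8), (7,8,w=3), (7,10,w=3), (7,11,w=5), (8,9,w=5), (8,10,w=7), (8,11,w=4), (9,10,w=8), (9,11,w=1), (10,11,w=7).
15 (MST edges: (1,5,w=1), (2,3,w=2), (3,8,w=2), (3,11,w=2), (4,7,w=2), (5,10,w=1), (5,11,w=2), (6,7,w=1), (6,8,w=1), (9,11,w=1); sum of weights 1 + 2 + 2 + 2 + 2 + 1 + 2 + 1 + 1 + 1 = 15)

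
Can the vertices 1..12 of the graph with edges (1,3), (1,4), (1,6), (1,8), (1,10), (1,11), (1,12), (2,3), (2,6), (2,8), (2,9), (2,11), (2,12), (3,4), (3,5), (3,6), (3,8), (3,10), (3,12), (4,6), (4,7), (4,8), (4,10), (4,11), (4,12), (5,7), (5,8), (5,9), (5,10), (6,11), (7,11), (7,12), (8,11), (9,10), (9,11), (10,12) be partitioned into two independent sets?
No (odd cycle of length 3: 4 -> 1 -> 3 -> 4)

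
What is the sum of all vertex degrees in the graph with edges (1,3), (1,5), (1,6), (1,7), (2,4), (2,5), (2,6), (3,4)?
16 (handshake: sum of degrees = 2|E| = 2 x 8 = 16)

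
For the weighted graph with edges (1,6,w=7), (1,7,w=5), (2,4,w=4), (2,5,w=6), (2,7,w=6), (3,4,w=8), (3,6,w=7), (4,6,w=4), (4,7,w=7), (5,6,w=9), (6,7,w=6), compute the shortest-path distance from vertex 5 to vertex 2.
6 (path: 5 -> 2; weights 6 = 6)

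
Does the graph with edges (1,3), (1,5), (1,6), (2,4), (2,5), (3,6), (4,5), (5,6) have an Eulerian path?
Yes (the graph is connected and exactly 2 vertices have odd degree: {1, 6}; any Eulerian path must start and end at those)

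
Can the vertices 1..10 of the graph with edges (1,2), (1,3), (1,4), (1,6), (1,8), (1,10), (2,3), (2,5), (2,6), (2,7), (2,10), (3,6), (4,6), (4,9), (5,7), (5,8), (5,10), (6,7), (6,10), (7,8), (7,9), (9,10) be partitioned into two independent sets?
No (odd cycle of length 3: 10 -> 1 -> 2 -> 10)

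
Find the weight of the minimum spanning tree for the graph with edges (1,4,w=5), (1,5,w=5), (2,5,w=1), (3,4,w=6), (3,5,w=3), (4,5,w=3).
12 (MST edges: (1,4,w=5), (2,5,w=1), (3,5,w=3), (4,5,w=3); sum of weights 5 + 1 + 3 + 3 = 12)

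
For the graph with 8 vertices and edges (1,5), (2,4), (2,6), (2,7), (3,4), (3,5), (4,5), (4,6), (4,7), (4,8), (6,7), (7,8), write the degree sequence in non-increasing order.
[6, 4, 3, 3, 3, 2, 2, 1] (degrees: deg(1)=1, deg(2)=3, deg(3)=2, deg(4)=6, deg(5)=3, deg(6)=3, deg(7)=4, deg(8)=2)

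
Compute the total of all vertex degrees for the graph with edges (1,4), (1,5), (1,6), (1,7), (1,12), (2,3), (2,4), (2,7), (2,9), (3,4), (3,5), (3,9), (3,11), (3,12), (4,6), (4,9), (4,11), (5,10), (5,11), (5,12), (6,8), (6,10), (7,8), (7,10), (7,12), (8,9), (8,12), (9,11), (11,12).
58 (handshake: sum of degrees = 2|E| = 2 x 29 = 58)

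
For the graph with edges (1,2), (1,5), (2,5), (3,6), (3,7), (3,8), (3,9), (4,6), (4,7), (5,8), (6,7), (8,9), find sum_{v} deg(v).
24 (handshake: sum of degrees = 2|E| = 2 x 12 = 24)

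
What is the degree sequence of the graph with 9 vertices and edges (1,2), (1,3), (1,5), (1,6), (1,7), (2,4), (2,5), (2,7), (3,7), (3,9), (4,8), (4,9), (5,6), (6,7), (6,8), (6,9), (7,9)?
[5, 5, 5, 4, 4, 3, 3, 3, 2] (degrees: deg(1)=5, deg(2)=4, deg(3)=3, deg(4)=3, deg(5)=3, deg(6)=5, deg(7)=5, deg(8)=2, deg(9)=4)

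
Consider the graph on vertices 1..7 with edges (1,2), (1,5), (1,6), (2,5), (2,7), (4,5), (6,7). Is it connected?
No, it has 2 components: {1, 2, 4, 5, 6, 7}, {3}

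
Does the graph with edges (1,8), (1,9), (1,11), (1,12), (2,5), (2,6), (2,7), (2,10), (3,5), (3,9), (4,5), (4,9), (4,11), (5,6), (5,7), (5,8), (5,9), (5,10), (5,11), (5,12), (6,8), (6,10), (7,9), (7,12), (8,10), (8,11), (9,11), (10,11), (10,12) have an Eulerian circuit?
No (2 vertices have odd degree: {4, 8}; Eulerian circuit requires 0)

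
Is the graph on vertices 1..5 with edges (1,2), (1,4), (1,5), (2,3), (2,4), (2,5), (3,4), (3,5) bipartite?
No (odd cycle of length 3: 2 -> 1 -> 5 -> 2)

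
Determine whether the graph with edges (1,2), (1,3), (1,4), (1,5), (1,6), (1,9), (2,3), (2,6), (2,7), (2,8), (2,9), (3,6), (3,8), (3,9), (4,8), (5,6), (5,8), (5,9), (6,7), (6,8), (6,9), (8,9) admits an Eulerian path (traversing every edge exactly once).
Yes (the graph is connected and exactly 2 vertices have odd degree: {3, 6}; any Eulerian path must start and end at those)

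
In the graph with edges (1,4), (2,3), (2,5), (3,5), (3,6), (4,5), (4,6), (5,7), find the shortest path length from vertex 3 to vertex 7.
2 (path: 3 -> 5 -> 7, 2 edges)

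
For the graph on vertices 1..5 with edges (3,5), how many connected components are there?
4 (components: {1}, {2}, {3, 5}, {4})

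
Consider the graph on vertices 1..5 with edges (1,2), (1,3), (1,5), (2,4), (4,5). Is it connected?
Yes (BFS from 1 visits [1, 2, 3, 5, 4] — all 5 vertices reached)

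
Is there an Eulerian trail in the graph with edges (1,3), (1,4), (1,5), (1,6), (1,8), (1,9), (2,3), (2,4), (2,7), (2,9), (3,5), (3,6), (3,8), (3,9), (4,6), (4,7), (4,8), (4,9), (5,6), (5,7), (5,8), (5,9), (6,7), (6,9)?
Yes — and in fact it has an Eulerian circuit (the graph is connected and all 9 vertices have even degree)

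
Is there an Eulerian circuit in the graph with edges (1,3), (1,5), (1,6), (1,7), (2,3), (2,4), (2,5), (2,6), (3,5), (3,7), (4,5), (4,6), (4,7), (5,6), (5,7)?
Yes (the graph is connected and all 7 vertices have even degree)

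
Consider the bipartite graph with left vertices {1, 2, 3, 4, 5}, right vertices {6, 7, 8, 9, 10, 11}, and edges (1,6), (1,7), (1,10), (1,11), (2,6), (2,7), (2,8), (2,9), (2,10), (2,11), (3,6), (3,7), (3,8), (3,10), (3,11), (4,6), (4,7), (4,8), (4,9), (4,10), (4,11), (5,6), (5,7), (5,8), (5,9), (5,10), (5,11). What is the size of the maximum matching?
5 (matching: (1,11), (2,10), (3,8), (4,9), (5,7); upper bound min(|L|,|R|) = min(5,6) = 5)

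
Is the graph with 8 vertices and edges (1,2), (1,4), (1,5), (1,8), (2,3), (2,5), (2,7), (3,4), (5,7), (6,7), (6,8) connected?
Yes (BFS from 1 visits [1, 2, 4, 5, 8, 3, 7, 6] — all 8 vertices reached)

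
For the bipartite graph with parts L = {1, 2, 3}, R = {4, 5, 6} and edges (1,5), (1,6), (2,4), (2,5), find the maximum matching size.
2 (matching: (1,6), (2,5); upper bound min(|L|,|R|) = min(3,3) = 3)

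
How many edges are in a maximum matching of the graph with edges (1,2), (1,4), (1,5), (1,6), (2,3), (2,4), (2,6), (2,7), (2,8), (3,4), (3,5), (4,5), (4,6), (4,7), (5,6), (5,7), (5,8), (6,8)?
4 (matching: (1,6), (2,3), (4,7), (5,8); upper bound floor(n/2) = floor(8/2) = 4)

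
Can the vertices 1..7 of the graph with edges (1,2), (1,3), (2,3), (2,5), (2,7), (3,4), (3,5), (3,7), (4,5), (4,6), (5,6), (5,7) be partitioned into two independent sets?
No (odd cycle of length 3: 2 -> 1 -> 3 -> 2)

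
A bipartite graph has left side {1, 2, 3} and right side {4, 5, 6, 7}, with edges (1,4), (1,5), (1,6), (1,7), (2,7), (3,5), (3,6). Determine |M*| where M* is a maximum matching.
3 (matching: (1,5), (2,7), (3,6); upper bound min(|L|,|R|) = min(3,4) = 3)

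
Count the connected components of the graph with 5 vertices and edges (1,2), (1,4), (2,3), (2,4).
2 (components: {1, 2, 3, 4}, {5})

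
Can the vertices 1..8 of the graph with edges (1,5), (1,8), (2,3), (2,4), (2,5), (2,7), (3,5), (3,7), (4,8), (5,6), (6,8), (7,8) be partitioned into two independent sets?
No (odd cycle of length 5: 7 -> 8 -> 1 -> 5 -> 3 -> 7)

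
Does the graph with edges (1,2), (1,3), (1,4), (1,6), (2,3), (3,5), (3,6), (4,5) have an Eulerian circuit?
Yes (the graph is connected and all 6 vertices have even degree)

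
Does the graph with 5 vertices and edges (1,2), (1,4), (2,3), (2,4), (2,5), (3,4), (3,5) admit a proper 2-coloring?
No (odd cycle of length 3: 2 -> 1 -> 4 -> 2)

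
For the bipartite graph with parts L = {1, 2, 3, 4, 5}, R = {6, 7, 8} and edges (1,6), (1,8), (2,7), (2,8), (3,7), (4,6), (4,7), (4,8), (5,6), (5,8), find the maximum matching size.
3 (matching: (1,8), (2,7), (4,6); upper bound min(|L|,|R|) = min(5,3) = 3)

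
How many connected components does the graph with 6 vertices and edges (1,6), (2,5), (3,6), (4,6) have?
2 (components: {1, 3, 4, 6}, {2, 5})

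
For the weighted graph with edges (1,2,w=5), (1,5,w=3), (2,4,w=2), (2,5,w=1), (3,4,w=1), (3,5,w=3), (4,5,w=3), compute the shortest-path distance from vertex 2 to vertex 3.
3 (path: 2 -> 4 -> 3; weights 2 + 1 = 3)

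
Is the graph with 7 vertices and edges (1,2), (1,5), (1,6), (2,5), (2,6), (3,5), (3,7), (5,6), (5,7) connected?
No, it has 2 components: {1, 2, 3, 5, 6, 7}, {4}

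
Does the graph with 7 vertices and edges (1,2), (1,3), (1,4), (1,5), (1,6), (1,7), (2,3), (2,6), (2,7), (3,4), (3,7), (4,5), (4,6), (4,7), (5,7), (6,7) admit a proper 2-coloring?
No (odd cycle of length 3: 5 -> 1 -> 7 -> 5)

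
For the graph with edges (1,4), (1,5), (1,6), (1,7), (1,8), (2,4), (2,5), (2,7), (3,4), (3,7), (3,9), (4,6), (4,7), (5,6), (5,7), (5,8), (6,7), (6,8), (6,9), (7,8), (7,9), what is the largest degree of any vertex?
8 (attained at vertex 7)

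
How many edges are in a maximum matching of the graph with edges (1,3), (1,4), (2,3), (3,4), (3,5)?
2 (matching: (1,4), (3,5); upper bound floor(n/2) = floor(5/2) = 2)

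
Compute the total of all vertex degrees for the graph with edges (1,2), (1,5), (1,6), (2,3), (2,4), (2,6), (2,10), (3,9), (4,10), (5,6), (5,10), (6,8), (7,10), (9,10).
28 (handshake: sum of degrees = 2|E| = 2 x 14 = 28)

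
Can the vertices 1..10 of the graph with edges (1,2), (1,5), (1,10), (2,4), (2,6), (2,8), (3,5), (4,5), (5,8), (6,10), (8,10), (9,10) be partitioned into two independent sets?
Yes. Partition: {1, 3, 4, 6, 7, 8, 9}, {2, 5, 10}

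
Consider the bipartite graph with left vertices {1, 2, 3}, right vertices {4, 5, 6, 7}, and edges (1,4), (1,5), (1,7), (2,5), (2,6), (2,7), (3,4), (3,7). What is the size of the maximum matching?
3 (matching: (1,5), (2,6), (3,7); upper bound min(|L|,|R|) = min(3,4) = 3)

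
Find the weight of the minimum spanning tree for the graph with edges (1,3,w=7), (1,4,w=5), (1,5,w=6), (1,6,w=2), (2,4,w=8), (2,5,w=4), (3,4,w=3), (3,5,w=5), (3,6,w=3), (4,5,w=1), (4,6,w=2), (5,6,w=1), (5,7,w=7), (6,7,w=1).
12 (MST edges: (1,6,w=2), (2,5,w=4), (3,4,w=3), (4,5,w=1), (5,6,w=1), (6,7,w=1); sum of weights 2 + 4 + 3 + 1 + 1 + 1 = 12)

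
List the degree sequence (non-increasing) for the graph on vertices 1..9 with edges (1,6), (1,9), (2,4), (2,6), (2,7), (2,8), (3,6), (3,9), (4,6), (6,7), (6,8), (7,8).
[6, 4, 3, 3, 2, 2, 2, 2, 0] (degrees: deg(1)=2, deg(2)=4, deg(3)=2, deg(4)=2, deg(5)=0, deg(6)=6, deg(7)=3, deg(8)=3, deg(9)=2)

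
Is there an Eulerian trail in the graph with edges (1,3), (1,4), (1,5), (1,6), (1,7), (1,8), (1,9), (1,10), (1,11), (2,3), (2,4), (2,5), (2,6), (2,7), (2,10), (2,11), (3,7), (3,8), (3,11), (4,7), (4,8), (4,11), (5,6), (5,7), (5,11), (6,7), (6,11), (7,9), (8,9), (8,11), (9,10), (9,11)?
No (10 vertices have odd degree: {1, 2, 3, 4, 5, 6, 7, 8, 9, 10}; Eulerian path requires 0 or 2)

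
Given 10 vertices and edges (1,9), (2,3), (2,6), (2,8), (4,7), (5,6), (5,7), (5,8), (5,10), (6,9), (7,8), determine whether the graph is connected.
Yes (BFS from 1 visits [1, 9, 6, 2, 5, 3, 8, 7, 10, 4] — all 10 vertices reached)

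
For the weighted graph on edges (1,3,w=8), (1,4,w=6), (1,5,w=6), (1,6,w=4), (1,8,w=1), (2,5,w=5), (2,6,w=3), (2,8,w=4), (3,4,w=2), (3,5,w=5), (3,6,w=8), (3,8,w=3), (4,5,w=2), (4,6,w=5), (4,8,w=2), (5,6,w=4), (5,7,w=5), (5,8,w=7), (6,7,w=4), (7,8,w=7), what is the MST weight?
18 (MST edges: (1,6,w=4), (1,8,w=1), (2,6,w=3), (3,4,w=2), (4,5,w=2), (4,8,w=2), (6,7,w=4); sum of weights 4 + 1 + 3 + 2 + 2 + 2 + 4 = 18)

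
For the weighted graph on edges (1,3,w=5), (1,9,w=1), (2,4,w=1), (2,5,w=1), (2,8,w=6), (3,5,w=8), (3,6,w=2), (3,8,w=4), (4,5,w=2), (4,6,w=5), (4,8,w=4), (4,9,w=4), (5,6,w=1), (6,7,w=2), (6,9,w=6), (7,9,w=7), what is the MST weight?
16 (MST edges: (1,9,w=1), (2,4,w=1), (2,5,w=1), (3,6,w=2), (3,8,w=4), (4,9,w=4), (5,6,w=1), (6,7,w=2); sum of weights 1 + 1 + 1 + 2 + 4 + 4 + 1 + 2 = 16)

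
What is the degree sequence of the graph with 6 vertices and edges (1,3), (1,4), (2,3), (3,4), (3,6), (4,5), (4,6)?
[4, 4, 2, 2, 1, 1] (degrees: deg(1)=2, deg(2)=1, deg(3)=4, deg(4)=4, deg(5)=1, deg(6)=2)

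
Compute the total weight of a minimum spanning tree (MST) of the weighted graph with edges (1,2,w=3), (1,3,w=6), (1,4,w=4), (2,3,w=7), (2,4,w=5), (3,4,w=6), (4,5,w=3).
16 (MST edges: (1,2,w=3), (1,3,w=6), (1,4,w=4), (4,5,w=3); sum of weights 3 + 6 + 4 + 3 = 16)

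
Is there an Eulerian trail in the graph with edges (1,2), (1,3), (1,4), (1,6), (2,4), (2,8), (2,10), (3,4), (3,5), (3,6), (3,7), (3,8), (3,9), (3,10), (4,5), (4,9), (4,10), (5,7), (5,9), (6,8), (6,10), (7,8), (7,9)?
Yes — and in fact it has an Eulerian circuit (the graph is connected and all 10 vertices have even degree)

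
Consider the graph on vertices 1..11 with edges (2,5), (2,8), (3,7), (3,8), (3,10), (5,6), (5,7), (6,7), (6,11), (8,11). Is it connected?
No, it has 4 components: {1}, {2, 3, 5, 6, 7, 8, 10, 11}, {4}, {9}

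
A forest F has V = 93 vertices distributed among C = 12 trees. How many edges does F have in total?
81 (Each of the 12 component trees on V_i vertices has V_i - 1 edges; summing gives V - C = 93 - 12 = 81)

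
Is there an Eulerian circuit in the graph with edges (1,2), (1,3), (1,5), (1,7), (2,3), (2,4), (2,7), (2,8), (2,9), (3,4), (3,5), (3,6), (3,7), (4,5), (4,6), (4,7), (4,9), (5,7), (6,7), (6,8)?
Yes (the graph is connected and all 9 vertices have even degree)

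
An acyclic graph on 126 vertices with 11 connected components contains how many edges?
115 (Each of the 11 component trees on V_i vertices has V_i - 1 edges; summing gives V - C = 126 - 11 = 115)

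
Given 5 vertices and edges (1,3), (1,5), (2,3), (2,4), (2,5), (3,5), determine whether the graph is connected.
Yes (BFS from 1 visits [1, 3, 5, 2, 4] — all 5 vertices reached)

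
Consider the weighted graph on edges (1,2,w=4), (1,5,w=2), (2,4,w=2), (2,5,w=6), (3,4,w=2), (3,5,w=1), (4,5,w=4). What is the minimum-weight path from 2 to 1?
4 (path: 2 -> 1; weights 4 = 4)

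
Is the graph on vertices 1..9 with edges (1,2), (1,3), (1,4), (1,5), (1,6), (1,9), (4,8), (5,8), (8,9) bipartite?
Yes. Partition: {1, 7, 8}, {2, 3, 4, 5, 6, 9}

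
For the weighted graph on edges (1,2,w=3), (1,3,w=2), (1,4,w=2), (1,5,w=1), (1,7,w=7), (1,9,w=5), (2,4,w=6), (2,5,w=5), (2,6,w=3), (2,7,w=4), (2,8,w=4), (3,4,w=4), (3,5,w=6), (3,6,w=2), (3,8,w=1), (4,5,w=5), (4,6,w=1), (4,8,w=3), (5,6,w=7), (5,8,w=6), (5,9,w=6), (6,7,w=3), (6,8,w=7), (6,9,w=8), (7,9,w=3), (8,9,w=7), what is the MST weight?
16 (MST edges: (1,2,w=3), (1,3,w=2), (1,4,w=2), (1,5,w=1), (3,8,w=1), (4,6,w=1), (6,7,w=3), (7,9,w=3); sum of weights 3 + 2 + 2 + 1 + 1 + 1 + 3 + 3 = 16)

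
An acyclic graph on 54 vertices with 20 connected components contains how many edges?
34 (Each of the 20 component trees on V_i vertices has V_i - 1 edges; summing gives V - C = 54 - 20 = 34)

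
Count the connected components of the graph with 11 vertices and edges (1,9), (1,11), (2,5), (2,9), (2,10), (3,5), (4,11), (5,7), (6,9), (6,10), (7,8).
1 (components: {1, 2, 3, 4, 5, 6, 7, 8, 9, 10, 11})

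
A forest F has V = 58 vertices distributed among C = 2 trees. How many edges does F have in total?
56 (Each of the 2 component trees on V_i vertices has V_i - 1 edges; summing gives V - C = 58 - 2 = 56)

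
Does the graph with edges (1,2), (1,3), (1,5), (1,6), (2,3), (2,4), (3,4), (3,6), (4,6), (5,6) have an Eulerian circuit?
No (2 vertices have odd degree: {2, 4}; Eulerian circuit requires 0)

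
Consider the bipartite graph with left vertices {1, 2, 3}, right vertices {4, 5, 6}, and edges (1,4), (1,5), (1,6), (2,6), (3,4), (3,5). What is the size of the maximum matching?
3 (matching: (1,4), (2,6), (3,5); upper bound min(|L|,|R|) = min(3,3) = 3)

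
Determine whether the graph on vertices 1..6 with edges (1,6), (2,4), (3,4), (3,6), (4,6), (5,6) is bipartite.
No (odd cycle of length 3: 4 -> 6 -> 3 -> 4)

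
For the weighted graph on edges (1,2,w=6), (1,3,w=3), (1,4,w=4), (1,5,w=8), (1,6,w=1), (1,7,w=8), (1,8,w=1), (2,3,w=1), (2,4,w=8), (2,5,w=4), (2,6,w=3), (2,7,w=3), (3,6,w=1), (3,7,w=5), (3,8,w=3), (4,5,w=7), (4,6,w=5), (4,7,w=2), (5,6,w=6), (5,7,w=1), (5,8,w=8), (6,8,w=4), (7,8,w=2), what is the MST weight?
9 (MST edges: (1,6,w=1), (1,8,w=1), (2,3,w=1), (3,6,w=1), (4,7,w=2), (5,7,w=1), (7,8,w=2); sum of weights 1 + 1 + 1 + 1 + 2 + 1 + 2 = 9)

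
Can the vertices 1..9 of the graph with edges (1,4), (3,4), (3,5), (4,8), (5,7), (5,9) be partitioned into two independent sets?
Yes. Partition: {1, 2, 3, 6, 7, 8, 9}, {4, 5}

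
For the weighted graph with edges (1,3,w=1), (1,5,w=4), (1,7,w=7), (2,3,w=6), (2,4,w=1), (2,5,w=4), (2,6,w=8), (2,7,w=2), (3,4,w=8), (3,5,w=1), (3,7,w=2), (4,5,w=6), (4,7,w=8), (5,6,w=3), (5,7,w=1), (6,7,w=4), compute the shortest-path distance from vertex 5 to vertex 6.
3 (path: 5 -> 6; weights 3 = 3)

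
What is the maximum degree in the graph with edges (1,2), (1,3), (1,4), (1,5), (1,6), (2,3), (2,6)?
5 (attained at vertex 1)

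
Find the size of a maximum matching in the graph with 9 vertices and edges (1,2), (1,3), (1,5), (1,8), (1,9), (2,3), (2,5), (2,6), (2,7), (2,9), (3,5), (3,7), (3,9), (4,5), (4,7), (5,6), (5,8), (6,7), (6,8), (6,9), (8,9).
4 (matching: (1,8), (3,5), (4,7), (6,9); upper bound floor(n/2) = floor(9/2) = 4)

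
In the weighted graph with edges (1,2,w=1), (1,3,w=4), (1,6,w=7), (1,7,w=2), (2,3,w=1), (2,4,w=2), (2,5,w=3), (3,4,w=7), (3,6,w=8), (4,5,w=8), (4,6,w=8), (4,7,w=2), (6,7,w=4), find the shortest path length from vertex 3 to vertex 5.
4 (path: 3 -> 2 -> 5; weights 1 + 3 = 4)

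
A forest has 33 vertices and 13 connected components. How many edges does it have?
20 (Each of the 13 component trees on V_i vertices has V_i - 1 edges; summing gives V - C = 33 - 13 = 20)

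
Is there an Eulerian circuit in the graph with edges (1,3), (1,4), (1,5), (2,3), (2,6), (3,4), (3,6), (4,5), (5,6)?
No (4 vertices have odd degree: {1, 4, 5, 6}; Eulerian circuit requires 0)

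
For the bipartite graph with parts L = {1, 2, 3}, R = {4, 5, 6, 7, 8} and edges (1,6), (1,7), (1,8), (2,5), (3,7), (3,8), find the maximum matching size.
3 (matching: (1,8), (2,5), (3,7); upper bound min(|L|,|R|) = min(3,5) = 3)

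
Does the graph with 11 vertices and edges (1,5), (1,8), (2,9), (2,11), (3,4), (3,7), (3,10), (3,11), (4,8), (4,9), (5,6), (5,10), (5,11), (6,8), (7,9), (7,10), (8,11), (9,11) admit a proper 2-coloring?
No (odd cycle of length 3: 3 -> 10 -> 7 -> 3)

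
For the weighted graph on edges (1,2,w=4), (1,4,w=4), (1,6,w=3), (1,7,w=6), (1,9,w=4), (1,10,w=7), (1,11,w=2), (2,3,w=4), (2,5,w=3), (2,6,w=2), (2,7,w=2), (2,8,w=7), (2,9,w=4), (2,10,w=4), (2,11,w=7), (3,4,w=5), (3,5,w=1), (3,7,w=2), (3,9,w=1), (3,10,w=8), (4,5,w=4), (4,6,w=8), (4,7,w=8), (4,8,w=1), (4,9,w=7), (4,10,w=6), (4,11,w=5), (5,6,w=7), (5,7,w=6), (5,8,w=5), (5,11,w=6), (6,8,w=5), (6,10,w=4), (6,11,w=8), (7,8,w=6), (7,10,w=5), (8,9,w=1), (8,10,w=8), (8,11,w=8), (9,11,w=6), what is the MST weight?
19 (MST edges: (1,6,w=3), (1,11,w=2), (2,6,w=2), (2,7,w=2), (2,10,w=4), (3,5,w=1), (3,7,w=2), (3,9,w=1), (4,8,w=1), (8,9,w=1); sum of weights 3 + 2 + 2 + 2 + 4 + 1 + 2 + 1 + 1 + 1 = 19)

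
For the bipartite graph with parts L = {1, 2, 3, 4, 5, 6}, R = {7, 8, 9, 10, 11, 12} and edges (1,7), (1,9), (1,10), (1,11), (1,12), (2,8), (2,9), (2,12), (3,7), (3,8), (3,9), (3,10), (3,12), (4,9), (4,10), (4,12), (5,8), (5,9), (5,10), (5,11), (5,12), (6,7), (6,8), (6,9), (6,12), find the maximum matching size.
6 (matching: (1,12), (2,8), (3,10), (4,9), (5,11), (6,7); upper bound min(|L|,|R|) = min(6,6) = 6)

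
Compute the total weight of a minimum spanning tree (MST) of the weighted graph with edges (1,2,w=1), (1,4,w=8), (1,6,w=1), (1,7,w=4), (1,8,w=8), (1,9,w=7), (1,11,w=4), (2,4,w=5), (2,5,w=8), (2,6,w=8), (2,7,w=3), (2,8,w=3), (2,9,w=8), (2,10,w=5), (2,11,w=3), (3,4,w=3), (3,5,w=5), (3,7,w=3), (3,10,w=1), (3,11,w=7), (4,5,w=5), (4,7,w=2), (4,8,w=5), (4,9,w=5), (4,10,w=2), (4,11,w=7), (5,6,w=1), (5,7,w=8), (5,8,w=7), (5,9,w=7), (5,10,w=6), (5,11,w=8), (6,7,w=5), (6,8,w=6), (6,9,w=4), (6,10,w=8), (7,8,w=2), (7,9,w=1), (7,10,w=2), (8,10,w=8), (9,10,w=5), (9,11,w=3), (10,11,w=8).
17 (MST edges: (1,2,w=1), (1,6,w=1), (2,7,w=3), (2,11,w=3), (3,10,w=1), (4,7,w=2), (4,10,w=2), (5,6,w=1), (7,8,w=2), (7,9,w=1); sum of weights 1 + 1 + 3 + 3 + 1 + 2 + 2 + 1 + 2 + 1 = 17)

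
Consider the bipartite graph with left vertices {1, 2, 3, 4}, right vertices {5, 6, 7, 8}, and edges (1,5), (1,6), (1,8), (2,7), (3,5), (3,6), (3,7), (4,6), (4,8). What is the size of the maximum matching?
4 (matching: (1,8), (2,7), (3,5), (4,6); upper bound min(|L|,|R|) = min(4,4) = 4)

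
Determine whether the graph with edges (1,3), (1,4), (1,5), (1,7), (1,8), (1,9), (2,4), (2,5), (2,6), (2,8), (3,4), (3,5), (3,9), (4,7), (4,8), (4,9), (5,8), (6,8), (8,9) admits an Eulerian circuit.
Yes (the graph is connected and all 9 vertices have even degree)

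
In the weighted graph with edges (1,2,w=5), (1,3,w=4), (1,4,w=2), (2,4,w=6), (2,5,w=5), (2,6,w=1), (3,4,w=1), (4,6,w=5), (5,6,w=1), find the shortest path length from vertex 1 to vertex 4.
2 (path: 1 -> 4; weights 2 = 2)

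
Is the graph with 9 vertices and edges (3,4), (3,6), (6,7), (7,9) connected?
No, it has 5 components: {1}, {2}, {3, 4, 6, 7, 9}, {5}, {8}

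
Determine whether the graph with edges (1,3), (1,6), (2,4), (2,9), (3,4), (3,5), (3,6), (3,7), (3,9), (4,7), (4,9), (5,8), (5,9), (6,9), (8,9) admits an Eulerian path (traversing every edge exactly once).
Yes (the graph is connected and exactly 2 vertices have odd degree: {5, 6}; any Eulerian path must start and end at those)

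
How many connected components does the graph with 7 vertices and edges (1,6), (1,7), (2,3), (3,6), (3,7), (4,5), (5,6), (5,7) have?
1 (components: {1, 2, 3, 4, 5, 6, 7})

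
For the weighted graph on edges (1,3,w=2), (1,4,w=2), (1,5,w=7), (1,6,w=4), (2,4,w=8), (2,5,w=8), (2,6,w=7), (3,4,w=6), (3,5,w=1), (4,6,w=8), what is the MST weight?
16 (MST edges: (1,3,w=2), (1,4,w=2), (1,6,w=4), (2,6,w=7), (3,5,w=1); sum of weights 2 + 2 + 4 + 7 + 1 = 16)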